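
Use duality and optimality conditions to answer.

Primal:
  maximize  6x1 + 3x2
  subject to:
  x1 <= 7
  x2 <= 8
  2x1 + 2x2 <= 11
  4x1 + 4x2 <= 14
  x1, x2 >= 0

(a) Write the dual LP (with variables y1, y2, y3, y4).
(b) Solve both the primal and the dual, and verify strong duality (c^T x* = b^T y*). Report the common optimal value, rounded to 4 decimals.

The standard primal-dual pair for 'max c^T x s.t. A x <= b, x >= 0' is:
  Dual:  min b^T y  s.t.  A^T y >= c,  y >= 0.

So the dual LP is:
  minimize  7y1 + 8y2 + 11y3 + 14y4
  subject to:
    y1 + 2y3 + 4y4 >= 6
    y2 + 2y3 + 4y4 >= 3
    y1, y2, y3, y4 >= 0

Solving the primal: x* = (3.5, 0).
  primal value c^T x* = 21.
Solving the dual: y* = (0, 0, 0, 1.5).
  dual value b^T y* = 21.
Strong duality: c^T x* = b^T y*. Confirmed.

21


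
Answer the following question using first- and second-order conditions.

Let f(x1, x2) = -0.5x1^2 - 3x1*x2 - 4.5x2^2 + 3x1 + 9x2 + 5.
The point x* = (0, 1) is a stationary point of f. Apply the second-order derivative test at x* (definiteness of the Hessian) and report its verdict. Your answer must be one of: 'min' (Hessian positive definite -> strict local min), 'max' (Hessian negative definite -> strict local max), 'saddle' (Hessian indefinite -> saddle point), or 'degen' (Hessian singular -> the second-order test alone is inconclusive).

Compute the Hessian H = grad^2 f:
  H = [[-1, -3], [-3, -9]]
Verify stationarity: grad f(x*) = H x* + g = (0, 0).
Eigenvalues of H: -10, 0.
H has a zero eigenvalue (singular; negative semidefinite but not definite), so H is neither positive definite, negative definite, nor indefinite. The second-order test alone is inconclusive -> degen.
(Indeed, f is constant along the null direction of H through x*, so x* is not a strict local extremum.)

degen


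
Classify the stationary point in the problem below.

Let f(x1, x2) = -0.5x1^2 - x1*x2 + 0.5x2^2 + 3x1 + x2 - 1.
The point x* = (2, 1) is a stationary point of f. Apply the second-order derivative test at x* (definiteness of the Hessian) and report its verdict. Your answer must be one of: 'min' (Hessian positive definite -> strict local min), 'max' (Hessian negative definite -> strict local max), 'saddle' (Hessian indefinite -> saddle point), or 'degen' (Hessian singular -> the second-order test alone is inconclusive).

Compute the Hessian H = grad^2 f:
  H = [[-1, -1], [-1, 1]]
Verify stationarity: grad f(x*) = H x* + g = (0, 0).
Eigenvalues of H: -1.4142, 1.4142.
Eigenvalues have mixed signs, so H is indefinite -> x* is a saddle point.

saddle


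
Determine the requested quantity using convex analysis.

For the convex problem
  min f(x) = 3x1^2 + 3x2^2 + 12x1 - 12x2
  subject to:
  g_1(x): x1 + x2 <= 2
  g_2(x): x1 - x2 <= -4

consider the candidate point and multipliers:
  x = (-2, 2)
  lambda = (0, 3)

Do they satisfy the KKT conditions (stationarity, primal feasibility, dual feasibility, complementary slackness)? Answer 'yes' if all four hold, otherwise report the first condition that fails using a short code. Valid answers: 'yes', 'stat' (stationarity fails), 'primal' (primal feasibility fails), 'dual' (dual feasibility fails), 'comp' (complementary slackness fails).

Gradient of f: grad f(x) = Q x + c = (0, 0)
Constraint values g_i(x) = a_i^T x - b_i:
  g_1((-2, 2)) = -2
  g_2((-2, 2)) = 0
Stationarity residual: grad f(x) + sum_i lambda_i a_i = (3, -3)
  -> stationarity FAILS
Primal feasibility (all g_i <= 0): OK
Dual feasibility (all lambda_i >= 0): OK
Complementary slackness (lambda_i * g_i(x) = 0 for all i): OK

Verdict: the first failing condition is stationarity -> stat.

stat


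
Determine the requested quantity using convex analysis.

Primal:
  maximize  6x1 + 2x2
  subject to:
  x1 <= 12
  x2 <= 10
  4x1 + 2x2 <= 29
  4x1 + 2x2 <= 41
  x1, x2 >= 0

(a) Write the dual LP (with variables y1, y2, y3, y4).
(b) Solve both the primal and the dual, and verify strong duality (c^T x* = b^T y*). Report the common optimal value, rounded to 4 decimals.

The standard primal-dual pair for 'max c^T x s.t. A x <= b, x >= 0' is:
  Dual:  min b^T y  s.t.  A^T y >= c,  y >= 0.

So the dual LP is:
  minimize  12y1 + 10y2 + 29y3 + 41y4
  subject to:
    y1 + 4y3 + 4y4 >= 6
    y2 + 2y3 + 2y4 >= 2
    y1, y2, y3, y4 >= 0

Solving the primal: x* = (7.25, 0).
  primal value c^T x* = 43.5.
Solving the dual: y* = (0, 0, 1.5, 0).
  dual value b^T y* = 43.5.
Strong duality: c^T x* = b^T y*. Confirmed.

43.5


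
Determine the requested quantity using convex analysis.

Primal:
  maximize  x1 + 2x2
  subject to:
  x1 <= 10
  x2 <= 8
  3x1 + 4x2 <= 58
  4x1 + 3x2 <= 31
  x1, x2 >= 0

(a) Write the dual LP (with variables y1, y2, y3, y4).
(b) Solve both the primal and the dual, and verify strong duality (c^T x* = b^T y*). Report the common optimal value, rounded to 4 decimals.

The standard primal-dual pair for 'max c^T x s.t. A x <= b, x >= 0' is:
  Dual:  min b^T y  s.t.  A^T y >= c,  y >= 0.

So the dual LP is:
  minimize  10y1 + 8y2 + 58y3 + 31y4
  subject to:
    y1 + 3y3 + 4y4 >= 1
    y2 + 4y3 + 3y4 >= 2
    y1, y2, y3, y4 >= 0

Solving the primal: x* = (1.75, 8).
  primal value c^T x* = 17.75.
Solving the dual: y* = (0, 1.25, 0, 0.25).
  dual value b^T y* = 17.75.
Strong duality: c^T x* = b^T y*. Confirmed.

17.75


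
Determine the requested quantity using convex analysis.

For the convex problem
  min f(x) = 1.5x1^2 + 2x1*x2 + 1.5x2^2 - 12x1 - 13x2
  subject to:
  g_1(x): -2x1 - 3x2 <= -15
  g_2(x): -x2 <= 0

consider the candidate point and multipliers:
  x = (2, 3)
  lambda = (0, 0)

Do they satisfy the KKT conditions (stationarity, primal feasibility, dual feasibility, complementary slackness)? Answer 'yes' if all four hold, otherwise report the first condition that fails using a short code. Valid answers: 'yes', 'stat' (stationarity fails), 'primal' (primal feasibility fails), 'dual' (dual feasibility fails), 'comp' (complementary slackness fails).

Gradient of f: grad f(x) = Q x + c = (0, 0)
Constraint values g_i(x) = a_i^T x - b_i:
  g_1((2, 3)) = 2
  g_2((2, 3)) = -3
Stationarity residual: grad f(x) + sum_i lambda_i a_i = (0, 0)
  -> stationarity OK
Primal feasibility (all g_i <= 0): FAILS
Dual feasibility (all lambda_i >= 0): OK
Complementary slackness (lambda_i * g_i(x) = 0 for all i): OK

Verdict: the first failing condition is primal_feasibility -> primal.

primal


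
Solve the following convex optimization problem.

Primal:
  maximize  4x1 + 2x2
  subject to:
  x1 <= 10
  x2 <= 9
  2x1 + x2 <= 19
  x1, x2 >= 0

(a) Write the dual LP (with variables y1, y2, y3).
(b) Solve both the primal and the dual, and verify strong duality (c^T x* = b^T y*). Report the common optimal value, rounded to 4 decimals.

The standard primal-dual pair for 'max c^T x s.t. A x <= b, x >= 0' is:
  Dual:  min b^T y  s.t.  A^T y >= c,  y >= 0.

So the dual LP is:
  minimize  10y1 + 9y2 + 19y3
  subject to:
    y1 + 2y3 >= 4
    y2 + y3 >= 2
    y1, y2, y3 >= 0

Solving the primal: x* = (9.5, 0).
  primal value c^T x* = 38.
Solving the dual: y* = (0, 0, 2).
  dual value b^T y* = 38.
Strong duality: c^T x* = b^T y*. Confirmed.

38


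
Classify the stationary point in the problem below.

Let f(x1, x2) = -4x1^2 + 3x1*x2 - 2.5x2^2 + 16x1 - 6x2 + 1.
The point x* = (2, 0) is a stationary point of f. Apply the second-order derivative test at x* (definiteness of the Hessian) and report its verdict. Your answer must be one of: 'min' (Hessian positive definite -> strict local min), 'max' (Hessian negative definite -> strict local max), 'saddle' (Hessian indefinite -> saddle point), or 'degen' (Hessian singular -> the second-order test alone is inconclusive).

Compute the Hessian H = grad^2 f:
  H = [[-8, 3], [3, -5]]
Verify stationarity: grad f(x*) = H x* + g = (0, 0).
Eigenvalues of H: -9.8541, -3.1459.
Both eigenvalues < 0, so H is negative definite -> x* is a strict local max.

max


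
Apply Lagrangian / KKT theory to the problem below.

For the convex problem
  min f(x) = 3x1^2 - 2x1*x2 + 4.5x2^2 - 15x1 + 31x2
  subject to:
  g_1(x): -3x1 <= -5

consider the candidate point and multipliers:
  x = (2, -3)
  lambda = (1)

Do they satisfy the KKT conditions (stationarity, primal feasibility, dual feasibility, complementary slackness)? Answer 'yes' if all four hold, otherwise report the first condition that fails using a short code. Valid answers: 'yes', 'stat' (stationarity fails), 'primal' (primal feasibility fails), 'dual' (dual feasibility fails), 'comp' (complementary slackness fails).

Gradient of f: grad f(x) = Q x + c = (3, 0)
Constraint values g_i(x) = a_i^T x - b_i:
  g_1((2, -3)) = -1
Stationarity residual: grad f(x) + sum_i lambda_i a_i = (0, 0)
  -> stationarity OK
Primal feasibility (all g_i <= 0): OK
Dual feasibility (all lambda_i >= 0): OK
Complementary slackness (lambda_i * g_i(x) = 0 for all i): FAILS

Verdict: the first failing condition is complementary_slackness -> comp.

comp


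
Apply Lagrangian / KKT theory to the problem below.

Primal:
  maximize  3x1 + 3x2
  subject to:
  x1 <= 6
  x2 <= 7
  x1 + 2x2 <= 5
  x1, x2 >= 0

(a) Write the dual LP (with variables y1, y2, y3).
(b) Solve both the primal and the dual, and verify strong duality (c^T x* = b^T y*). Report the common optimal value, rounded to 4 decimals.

The standard primal-dual pair for 'max c^T x s.t. A x <= b, x >= 0' is:
  Dual:  min b^T y  s.t.  A^T y >= c,  y >= 0.

So the dual LP is:
  minimize  6y1 + 7y2 + 5y3
  subject to:
    y1 + y3 >= 3
    y2 + 2y3 >= 3
    y1, y2, y3 >= 0

Solving the primal: x* = (5, 0).
  primal value c^T x* = 15.
Solving the dual: y* = (0, 0, 3).
  dual value b^T y* = 15.
Strong duality: c^T x* = b^T y*. Confirmed.

15


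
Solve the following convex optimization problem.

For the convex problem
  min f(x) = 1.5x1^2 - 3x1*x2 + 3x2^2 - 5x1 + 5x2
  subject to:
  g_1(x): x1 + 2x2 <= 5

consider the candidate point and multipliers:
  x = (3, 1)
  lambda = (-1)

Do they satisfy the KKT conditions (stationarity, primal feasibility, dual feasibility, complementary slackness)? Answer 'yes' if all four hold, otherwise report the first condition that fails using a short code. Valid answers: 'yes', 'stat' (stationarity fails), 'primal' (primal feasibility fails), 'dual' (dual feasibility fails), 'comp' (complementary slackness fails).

Gradient of f: grad f(x) = Q x + c = (1, 2)
Constraint values g_i(x) = a_i^T x - b_i:
  g_1((3, 1)) = 0
Stationarity residual: grad f(x) + sum_i lambda_i a_i = (0, 0)
  -> stationarity OK
Primal feasibility (all g_i <= 0): OK
Dual feasibility (all lambda_i >= 0): FAILS
Complementary slackness (lambda_i * g_i(x) = 0 for all i): OK

Verdict: the first failing condition is dual_feasibility -> dual.

dual


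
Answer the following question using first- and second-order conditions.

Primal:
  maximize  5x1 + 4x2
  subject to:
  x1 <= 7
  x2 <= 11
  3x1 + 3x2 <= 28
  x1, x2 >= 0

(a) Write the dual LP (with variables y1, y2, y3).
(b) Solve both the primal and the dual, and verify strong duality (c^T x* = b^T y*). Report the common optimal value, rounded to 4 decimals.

The standard primal-dual pair for 'max c^T x s.t. A x <= b, x >= 0' is:
  Dual:  min b^T y  s.t.  A^T y >= c,  y >= 0.

So the dual LP is:
  minimize  7y1 + 11y2 + 28y3
  subject to:
    y1 + 3y3 >= 5
    y2 + 3y3 >= 4
    y1, y2, y3 >= 0

Solving the primal: x* = (7, 2.3333).
  primal value c^T x* = 44.3333.
Solving the dual: y* = (1, 0, 1.3333).
  dual value b^T y* = 44.3333.
Strong duality: c^T x* = b^T y*. Confirmed.

44.3333


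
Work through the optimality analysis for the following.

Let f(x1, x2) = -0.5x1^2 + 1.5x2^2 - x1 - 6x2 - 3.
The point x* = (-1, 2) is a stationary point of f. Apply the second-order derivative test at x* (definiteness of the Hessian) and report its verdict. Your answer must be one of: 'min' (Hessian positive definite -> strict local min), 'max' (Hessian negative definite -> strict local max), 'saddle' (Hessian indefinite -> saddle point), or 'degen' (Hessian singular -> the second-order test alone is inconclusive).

Compute the Hessian H = grad^2 f:
  H = [[-1, 0], [0, 3]]
Verify stationarity: grad f(x*) = H x* + g = (0, 0).
Eigenvalues of H: -1, 3.
Eigenvalues have mixed signs, so H is indefinite -> x* is a saddle point.

saddle


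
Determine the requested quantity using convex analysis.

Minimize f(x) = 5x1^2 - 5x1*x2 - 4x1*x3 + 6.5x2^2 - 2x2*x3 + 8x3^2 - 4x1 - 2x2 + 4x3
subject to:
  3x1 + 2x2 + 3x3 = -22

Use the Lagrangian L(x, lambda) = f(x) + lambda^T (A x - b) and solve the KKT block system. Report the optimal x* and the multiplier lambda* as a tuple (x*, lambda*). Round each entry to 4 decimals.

Form the Lagrangian:
  L(x, lambda) = (1/2) x^T Q x + c^T x + lambda^T (A x - b)
Stationarity (grad_x L = 0): Q x + c + A^T lambda = 0.
Primal feasibility: A x = b.

This gives the KKT block system:
  [ Q   A^T ] [ x     ]   [-c ]
  [ A    0  ] [ lambda ] = [ b ]

Solving the linear system:
  x*      = (-3.3653, -2.3465, -2.4037)
  lambda* = (5.4352)
  f(x*)   = 64.0566

x* = (-3.3653, -2.3465, -2.4037), lambda* = (5.4352)


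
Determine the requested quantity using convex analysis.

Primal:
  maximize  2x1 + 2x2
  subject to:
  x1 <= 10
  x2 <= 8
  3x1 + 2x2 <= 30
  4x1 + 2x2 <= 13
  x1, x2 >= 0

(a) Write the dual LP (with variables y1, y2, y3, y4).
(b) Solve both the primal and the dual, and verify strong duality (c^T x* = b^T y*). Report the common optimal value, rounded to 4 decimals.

The standard primal-dual pair for 'max c^T x s.t. A x <= b, x >= 0' is:
  Dual:  min b^T y  s.t.  A^T y >= c,  y >= 0.

So the dual LP is:
  minimize  10y1 + 8y2 + 30y3 + 13y4
  subject to:
    y1 + 3y3 + 4y4 >= 2
    y2 + 2y3 + 2y4 >= 2
    y1, y2, y3, y4 >= 0

Solving the primal: x* = (0, 6.5).
  primal value c^T x* = 13.
Solving the dual: y* = (0, 0, 0, 1).
  dual value b^T y* = 13.
Strong duality: c^T x* = b^T y*. Confirmed.

13


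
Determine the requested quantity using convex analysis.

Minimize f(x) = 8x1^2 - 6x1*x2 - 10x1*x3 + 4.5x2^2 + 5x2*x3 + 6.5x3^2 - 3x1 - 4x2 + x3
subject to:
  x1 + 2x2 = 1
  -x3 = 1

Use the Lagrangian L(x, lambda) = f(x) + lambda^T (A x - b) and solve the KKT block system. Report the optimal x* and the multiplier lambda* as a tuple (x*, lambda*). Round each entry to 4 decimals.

Form the Lagrangian:
  L(x, lambda) = (1/2) x^T Q x + c^T x + lambda^T (A x - b)
Stationarity (grad_x L = 0): Q x + c + A^T lambda = 0.
Primal feasibility: A x = b.

This gives the KKT block system:
  [ Q   A^T ] [ x     ]   [-c ]
  [ A    0  ] [ lambda ] = [ b ]

Solving the linear system:
  x*      = (-0.2577, 0.6289, -1)
  lambda* = (0.8969, -6.2784)
  f(x*)   = 1.3196

x* = (-0.2577, 0.6289, -1), lambda* = (0.8969, -6.2784)


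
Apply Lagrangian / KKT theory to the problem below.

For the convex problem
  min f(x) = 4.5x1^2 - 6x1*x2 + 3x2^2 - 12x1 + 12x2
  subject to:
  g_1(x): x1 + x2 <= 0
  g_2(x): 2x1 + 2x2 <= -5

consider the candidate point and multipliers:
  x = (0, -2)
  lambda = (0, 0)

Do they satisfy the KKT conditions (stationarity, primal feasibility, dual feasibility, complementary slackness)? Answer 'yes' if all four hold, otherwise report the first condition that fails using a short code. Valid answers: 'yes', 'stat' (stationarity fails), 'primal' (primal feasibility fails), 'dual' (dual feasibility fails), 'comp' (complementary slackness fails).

Gradient of f: grad f(x) = Q x + c = (0, 0)
Constraint values g_i(x) = a_i^T x - b_i:
  g_1((0, -2)) = -2
  g_2((0, -2)) = 1
Stationarity residual: grad f(x) + sum_i lambda_i a_i = (0, 0)
  -> stationarity OK
Primal feasibility (all g_i <= 0): FAILS
Dual feasibility (all lambda_i >= 0): OK
Complementary slackness (lambda_i * g_i(x) = 0 for all i): OK

Verdict: the first failing condition is primal_feasibility -> primal.

primal


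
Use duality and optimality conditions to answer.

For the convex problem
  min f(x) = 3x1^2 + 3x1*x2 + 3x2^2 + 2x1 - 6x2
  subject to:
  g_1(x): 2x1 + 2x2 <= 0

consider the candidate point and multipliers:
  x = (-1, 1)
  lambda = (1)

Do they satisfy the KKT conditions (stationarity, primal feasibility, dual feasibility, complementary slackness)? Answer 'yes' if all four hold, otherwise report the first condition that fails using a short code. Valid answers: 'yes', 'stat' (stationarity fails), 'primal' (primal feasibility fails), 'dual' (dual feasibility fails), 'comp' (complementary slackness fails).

Gradient of f: grad f(x) = Q x + c = (-1, -3)
Constraint values g_i(x) = a_i^T x - b_i:
  g_1((-1, 1)) = 0
Stationarity residual: grad f(x) + sum_i lambda_i a_i = (1, -1)
  -> stationarity FAILS
Primal feasibility (all g_i <= 0): OK
Dual feasibility (all lambda_i >= 0): OK
Complementary slackness (lambda_i * g_i(x) = 0 for all i): OK

Verdict: the first failing condition is stationarity -> stat.

stat


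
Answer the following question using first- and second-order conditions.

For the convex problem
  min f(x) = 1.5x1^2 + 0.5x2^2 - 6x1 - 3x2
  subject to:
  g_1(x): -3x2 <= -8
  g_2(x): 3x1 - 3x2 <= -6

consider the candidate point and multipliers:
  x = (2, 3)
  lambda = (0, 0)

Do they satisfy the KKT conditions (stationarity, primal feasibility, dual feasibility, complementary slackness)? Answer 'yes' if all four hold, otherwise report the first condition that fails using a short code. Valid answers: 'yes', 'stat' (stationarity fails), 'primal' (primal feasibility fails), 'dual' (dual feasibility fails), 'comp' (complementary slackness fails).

Gradient of f: grad f(x) = Q x + c = (0, 0)
Constraint values g_i(x) = a_i^T x - b_i:
  g_1((2, 3)) = -1
  g_2((2, 3)) = 3
Stationarity residual: grad f(x) + sum_i lambda_i a_i = (0, 0)
  -> stationarity OK
Primal feasibility (all g_i <= 0): FAILS
Dual feasibility (all lambda_i >= 0): OK
Complementary slackness (lambda_i * g_i(x) = 0 for all i): OK

Verdict: the first failing condition is primal_feasibility -> primal.

primal


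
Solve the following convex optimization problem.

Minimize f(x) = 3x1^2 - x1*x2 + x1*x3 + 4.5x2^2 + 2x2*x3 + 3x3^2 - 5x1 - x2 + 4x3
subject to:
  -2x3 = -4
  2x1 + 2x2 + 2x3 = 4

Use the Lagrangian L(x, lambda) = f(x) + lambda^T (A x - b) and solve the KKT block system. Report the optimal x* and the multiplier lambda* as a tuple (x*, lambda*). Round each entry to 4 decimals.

Form the Lagrangian:
  L(x, lambda) = (1/2) x^T Q x + c^T x + lambda^T (A x - b)
Stationarity (grad_x L = 0): Q x + c + A^T lambda = 0.
Primal feasibility: A x = b.

This gives the KKT block system:
  [ Q   A^T ] [ x     ]   [-c ]
  [ A    0  ] [ lambda ] = [ b ]

Solving the linear system:
  x*      = (0.3529, -0.3529, 2)
  lambda* = (8.0882, 0.2647)
  f(x*)   = 18.9412

x* = (0.3529, -0.3529, 2), lambda* = (8.0882, 0.2647)


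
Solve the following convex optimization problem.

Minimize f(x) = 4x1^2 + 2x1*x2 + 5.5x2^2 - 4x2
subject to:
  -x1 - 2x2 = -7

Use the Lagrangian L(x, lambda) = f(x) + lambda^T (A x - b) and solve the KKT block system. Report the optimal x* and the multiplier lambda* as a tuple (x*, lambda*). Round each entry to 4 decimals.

Form the Lagrangian:
  L(x, lambda) = (1/2) x^T Q x + c^T x + lambda^T (A x - b)
Stationarity (grad_x L = 0): Q x + c + A^T lambda = 0.
Primal feasibility: A x = b.

This gives the KKT block system:
  [ Q   A^T ] [ x     ]   [-c ]
  [ A    0  ] [ lambda ] = [ b ]

Solving the linear system:
  x*      = (1.1714, 2.9143)
  lambda* = (15.2)
  f(x*)   = 47.3714

x* = (1.1714, 2.9143), lambda* = (15.2)


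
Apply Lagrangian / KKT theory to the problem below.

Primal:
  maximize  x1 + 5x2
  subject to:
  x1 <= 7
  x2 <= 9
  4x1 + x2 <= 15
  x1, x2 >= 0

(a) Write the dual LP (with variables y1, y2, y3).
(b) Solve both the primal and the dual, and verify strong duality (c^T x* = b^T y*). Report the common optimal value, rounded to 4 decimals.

The standard primal-dual pair for 'max c^T x s.t. A x <= b, x >= 0' is:
  Dual:  min b^T y  s.t.  A^T y >= c,  y >= 0.

So the dual LP is:
  minimize  7y1 + 9y2 + 15y3
  subject to:
    y1 + 4y3 >= 1
    y2 + y3 >= 5
    y1, y2, y3 >= 0

Solving the primal: x* = (1.5, 9).
  primal value c^T x* = 46.5.
Solving the dual: y* = (0, 4.75, 0.25).
  dual value b^T y* = 46.5.
Strong duality: c^T x* = b^T y*. Confirmed.

46.5


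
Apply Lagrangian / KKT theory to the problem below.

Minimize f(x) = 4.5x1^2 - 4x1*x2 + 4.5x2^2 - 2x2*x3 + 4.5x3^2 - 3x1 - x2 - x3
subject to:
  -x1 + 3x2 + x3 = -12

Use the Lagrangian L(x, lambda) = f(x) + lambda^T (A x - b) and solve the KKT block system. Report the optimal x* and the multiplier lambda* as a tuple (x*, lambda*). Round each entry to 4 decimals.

Form the Lagrangian:
  L(x, lambda) = (1/2) x^T Q x + c^T x + lambda^T (A x - b)
Stationarity (grad_x L = 0): Q x + c + A^T lambda = 0.
Primal feasibility: A x = b.

This gives the KKT block system:
  [ Q   A^T ] [ x     ]   [-c ]
  [ A    0  ] [ lambda ] = [ b ]

Solving the linear system:
  x*      = (-0.1687, -3.4859, -1.7108)
  lambda* = (9.4257)
  f(x*)   = 59.4056

x* = (-0.1687, -3.4859, -1.7108), lambda* = (9.4257)


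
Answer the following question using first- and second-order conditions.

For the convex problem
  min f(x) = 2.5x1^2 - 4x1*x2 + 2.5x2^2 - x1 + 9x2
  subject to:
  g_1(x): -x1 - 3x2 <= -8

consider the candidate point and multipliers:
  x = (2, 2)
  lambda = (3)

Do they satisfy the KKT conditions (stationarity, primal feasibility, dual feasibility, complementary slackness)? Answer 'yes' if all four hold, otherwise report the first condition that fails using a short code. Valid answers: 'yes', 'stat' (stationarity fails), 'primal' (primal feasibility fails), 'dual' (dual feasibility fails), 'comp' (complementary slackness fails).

Gradient of f: grad f(x) = Q x + c = (1, 11)
Constraint values g_i(x) = a_i^T x - b_i:
  g_1((2, 2)) = 0
Stationarity residual: grad f(x) + sum_i lambda_i a_i = (-2, 2)
  -> stationarity FAILS
Primal feasibility (all g_i <= 0): OK
Dual feasibility (all lambda_i >= 0): OK
Complementary slackness (lambda_i * g_i(x) = 0 for all i): OK

Verdict: the first failing condition is stationarity -> stat.

stat


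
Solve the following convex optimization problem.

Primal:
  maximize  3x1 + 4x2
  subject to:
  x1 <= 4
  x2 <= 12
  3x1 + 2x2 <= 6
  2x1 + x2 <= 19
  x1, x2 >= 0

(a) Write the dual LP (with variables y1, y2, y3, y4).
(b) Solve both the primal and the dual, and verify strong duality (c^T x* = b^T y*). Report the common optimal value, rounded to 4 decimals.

The standard primal-dual pair for 'max c^T x s.t. A x <= b, x >= 0' is:
  Dual:  min b^T y  s.t.  A^T y >= c,  y >= 0.

So the dual LP is:
  minimize  4y1 + 12y2 + 6y3 + 19y4
  subject to:
    y1 + 3y3 + 2y4 >= 3
    y2 + 2y3 + y4 >= 4
    y1, y2, y3, y4 >= 0

Solving the primal: x* = (0, 3).
  primal value c^T x* = 12.
Solving the dual: y* = (0, 0, 2, 0).
  dual value b^T y* = 12.
Strong duality: c^T x* = b^T y*. Confirmed.

12


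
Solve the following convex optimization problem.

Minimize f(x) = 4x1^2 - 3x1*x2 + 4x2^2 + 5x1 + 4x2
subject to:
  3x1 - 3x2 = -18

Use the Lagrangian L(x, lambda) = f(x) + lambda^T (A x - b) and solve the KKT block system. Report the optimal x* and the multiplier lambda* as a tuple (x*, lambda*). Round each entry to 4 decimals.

Form the Lagrangian:
  L(x, lambda) = (1/2) x^T Q x + c^T x + lambda^T (A x - b)
Stationarity (grad_x L = 0): Q x + c + A^T lambda = 0.
Primal feasibility: A x = b.

This gives the KKT block system:
  [ Q   A^T ] [ x     ]   [-c ]
  [ A    0  ] [ lambda ] = [ b ]

Solving the linear system:
  x*      = (-3.9, 2.1)
  lambda* = (10.8333)
  f(x*)   = 91.95

x* = (-3.9, 2.1), lambda* = (10.8333)


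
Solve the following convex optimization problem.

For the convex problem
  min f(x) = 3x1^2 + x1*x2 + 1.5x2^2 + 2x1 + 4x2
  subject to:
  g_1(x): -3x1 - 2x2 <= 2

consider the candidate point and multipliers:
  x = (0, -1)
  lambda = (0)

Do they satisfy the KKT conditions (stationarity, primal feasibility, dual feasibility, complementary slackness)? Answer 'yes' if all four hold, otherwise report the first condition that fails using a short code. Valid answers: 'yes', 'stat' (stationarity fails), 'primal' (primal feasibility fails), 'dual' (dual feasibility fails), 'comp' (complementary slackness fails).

Gradient of f: grad f(x) = Q x + c = (1, 1)
Constraint values g_i(x) = a_i^T x - b_i:
  g_1((0, -1)) = 0
Stationarity residual: grad f(x) + sum_i lambda_i a_i = (1, 1)
  -> stationarity FAILS
Primal feasibility (all g_i <= 0): OK
Dual feasibility (all lambda_i >= 0): OK
Complementary slackness (lambda_i * g_i(x) = 0 for all i): OK

Verdict: the first failing condition is stationarity -> stat.

stat


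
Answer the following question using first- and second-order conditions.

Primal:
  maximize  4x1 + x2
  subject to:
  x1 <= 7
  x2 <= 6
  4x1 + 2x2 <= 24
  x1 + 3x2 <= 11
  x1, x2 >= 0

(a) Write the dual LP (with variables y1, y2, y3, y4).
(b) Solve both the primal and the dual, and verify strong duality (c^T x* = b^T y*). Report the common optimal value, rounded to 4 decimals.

The standard primal-dual pair for 'max c^T x s.t. A x <= b, x >= 0' is:
  Dual:  min b^T y  s.t.  A^T y >= c,  y >= 0.

So the dual LP is:
  minimize  7y1 + 6y2 + 24y3 + 11y4
  subject to:
    y1 + 4y3 + y4 >= 4
    y2 + 2y3 + 3y4 >= 1
    y1, y2, y3, y4 >= 0

Solving the primal: x* = (6, 0).
  primal value c^T x* = 24.
Solving the dual: y* = (0, 0, 1, 0).
  dual value b^T y* = 24.
Strong duality: c^T x* = b^T y*. Confirmed.

24


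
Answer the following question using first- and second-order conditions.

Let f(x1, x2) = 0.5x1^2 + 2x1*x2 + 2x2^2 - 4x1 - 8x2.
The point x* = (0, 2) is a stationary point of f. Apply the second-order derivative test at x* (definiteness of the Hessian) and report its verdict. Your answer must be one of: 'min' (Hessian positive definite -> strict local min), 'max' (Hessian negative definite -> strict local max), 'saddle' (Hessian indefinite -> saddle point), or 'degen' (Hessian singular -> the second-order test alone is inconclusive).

Compute the Hessian H = grad^2 f:
  H = [[1, 2], [2, 4]]
Verify stationarity: grad f(x*) = H x* + g = (0, 0).
Eigenvalues of H: 0, 5.
H has a zero eigenvalue (singular; positive semidefinite but not definite), so H is neither positive definite, negative definite, nor indefinite. The second-order test alone is inconclusive -> degen.
(Indeed, f is constant along the null direction of H through x*, so x* is not a strict local extremum.)

degen


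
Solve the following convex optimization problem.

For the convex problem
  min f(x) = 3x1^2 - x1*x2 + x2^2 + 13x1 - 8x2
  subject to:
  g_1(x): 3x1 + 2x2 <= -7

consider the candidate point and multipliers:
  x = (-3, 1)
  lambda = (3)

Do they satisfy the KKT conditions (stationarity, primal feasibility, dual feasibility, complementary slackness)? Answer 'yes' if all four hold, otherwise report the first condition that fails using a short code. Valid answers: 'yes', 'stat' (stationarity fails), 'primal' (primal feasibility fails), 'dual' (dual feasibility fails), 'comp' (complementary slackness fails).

Gradient of f: grad f(x) = Q x + c = (-6, -3)
Constraint values g_i(x) = a_i^T x - b_i:
  g_1((-3, 1)) = 0
Stationarity residual: grad f(x) + sum_i lambda_i a_i = (3, 3)
  -> stationarity FAILS
Primal feasibility (all g_i <= 0): OK
Dual feasibility (all lambda_i >= 0): OK
Complementary slackness (lambda_i * g_i(x) = 0 for all i): OK

Verdict: the first failing condition is stationarity -> stat.

stat


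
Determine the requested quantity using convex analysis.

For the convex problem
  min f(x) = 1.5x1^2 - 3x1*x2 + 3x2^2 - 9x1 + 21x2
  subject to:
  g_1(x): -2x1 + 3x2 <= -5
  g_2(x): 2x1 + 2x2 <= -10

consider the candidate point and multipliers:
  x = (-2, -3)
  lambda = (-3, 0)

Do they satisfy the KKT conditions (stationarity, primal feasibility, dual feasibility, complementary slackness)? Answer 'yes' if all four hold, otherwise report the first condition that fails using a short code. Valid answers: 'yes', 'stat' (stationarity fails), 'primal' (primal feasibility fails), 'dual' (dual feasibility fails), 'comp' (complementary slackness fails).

Gradient of f: grad f(x) = Q x + c = (-6, 9)
Constraint values g_i(x) = a_i^T x - b_i:
  g_1((-2, -3)) = 0
  g_2((-2, -3)) = 0
Stationarity residual: grad f(x) + sum_i lambda_i a_i = (0, 0)
  -> stationarity OK
Primal feasibility (all g_i <= 0): OK
Dual feasibility (all lambda_i >= 0): FAILS
Complementary slackness (lambda_i * g_i(x) = 0 for all i): OK

Verdict: the first failing condition is dual_feasibility -> dual.

dual


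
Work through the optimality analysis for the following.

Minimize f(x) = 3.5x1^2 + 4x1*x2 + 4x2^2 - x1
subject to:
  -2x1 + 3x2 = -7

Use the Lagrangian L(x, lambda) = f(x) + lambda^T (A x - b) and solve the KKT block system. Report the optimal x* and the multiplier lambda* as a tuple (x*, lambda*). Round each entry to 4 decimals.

Form the Lagrangian:
  L(x, lambda) = (1/2) x^T Q x + c^T x + lambda^T (A x - b)
Stationarity (grad_x L = 0): Q x + c + A^T lambda = 0.
Primal feasibility: A x = b.

This gives the KKT block system:
  [ Q   A^T ] [ x     ]   [-c ]
  [ A    0  ] [ lambda ] = [ b ]

Solving the linear system:
  x*      = (1.4336, -1.3776)
  lambda* = (1.7622)
  f(x*)   = 5.451

x* = (1.4336, -1.3776), lambda* = (1.7622)


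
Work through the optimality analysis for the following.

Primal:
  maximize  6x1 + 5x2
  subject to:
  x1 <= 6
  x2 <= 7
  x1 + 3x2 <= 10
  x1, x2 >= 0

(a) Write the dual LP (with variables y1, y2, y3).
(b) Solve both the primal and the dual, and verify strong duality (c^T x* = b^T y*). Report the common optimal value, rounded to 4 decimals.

The standard primal-dual pair for 'max c^T x s.t. A x <= b, x >= 0' is:
  Dual:  min b^T y  s.t.  A^T y >= c,  y >= 0.

So the dual LP is:
  minimize  6y1 + 7y2 + 10y3
  subject to:
    y1 + y3 >= 6
    y2 + 3y3 >= 5
    y1, y2, y3 >= 0

Solving the primal: x* = (6, 1.3333).
  primal value c^T x* = 42.6667.
Solving the dual: y* = (4.3333, 0, 1.6667).
  dual value b^T y* = 42.6667.
Strong duality: c^T x* = b^T y*. Confirmed.

42.6667


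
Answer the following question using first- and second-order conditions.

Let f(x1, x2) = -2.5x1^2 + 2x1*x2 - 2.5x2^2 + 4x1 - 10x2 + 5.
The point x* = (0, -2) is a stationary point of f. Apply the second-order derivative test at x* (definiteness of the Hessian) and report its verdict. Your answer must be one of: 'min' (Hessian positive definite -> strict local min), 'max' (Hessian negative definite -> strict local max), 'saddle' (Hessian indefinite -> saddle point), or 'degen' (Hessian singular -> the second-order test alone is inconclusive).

Compute the Hessian H = grad^2 f:
  H = [[-5, 2], [2, -5]]
Verify stationarity: grad f(x*) = H x* + g = (0, 0).
Eigenvalues of H: -7, -3.
Both eigenvalues < 0, so H is negative definite -> x* is a strict local max.

max


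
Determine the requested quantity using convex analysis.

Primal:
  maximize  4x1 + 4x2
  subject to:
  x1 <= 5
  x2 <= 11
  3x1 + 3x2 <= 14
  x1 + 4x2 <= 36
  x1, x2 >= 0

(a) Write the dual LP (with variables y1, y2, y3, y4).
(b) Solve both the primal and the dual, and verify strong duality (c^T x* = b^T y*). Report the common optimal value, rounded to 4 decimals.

The standard primal-dual pair for 'max c^T x s.t. A x <= b, x >= 0' is:
  Dual:  min b^T y  s.t.  A^T y >= c,  y >= 0.

So the dual LP is:
  minimize  5y1 + 11y2 + 14y3 + 36y4
  subject to:
    y1 + 3y3 + y4 >= 4
    y2 + 3y3 + 4y4 >= 4
    y1, y2, y3, y4 >= 0

Solving the primal: x* = (4.6667, 0).
  primal value c^T x* = 18.6667.
Solving the dual: y* = (0, 0, 1.3333, 0).
  dual value b^T y* = 18.6667.
Strong duality: c^T x* = b^T y*. Confirmed.

18.6667


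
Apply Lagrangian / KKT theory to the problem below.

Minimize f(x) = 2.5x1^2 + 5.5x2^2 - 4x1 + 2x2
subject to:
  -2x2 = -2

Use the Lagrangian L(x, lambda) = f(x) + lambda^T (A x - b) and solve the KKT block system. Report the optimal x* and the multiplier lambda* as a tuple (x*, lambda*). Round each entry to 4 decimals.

Form the Lagrangian:
  L(x, lambda) = (1/2) x^T Q x + c^T x + lambda^T (A x - b)
Stationarity (grad_x L = 0): Q x + c + A^T lambda = 0.
Primal feasibility: A x = b.

This gives the KKT block system:
  [ Q   A^T ] [ x     ]   [-c ]
  [ A    0  ] [ lambda ] = [ b ]

Solving the linear system:
  x*      = (0.8, 1)
  lambda* = (6.5)
  f(x*)   = 5.9

x* = (0.8, 1), lambda* = (6.5)


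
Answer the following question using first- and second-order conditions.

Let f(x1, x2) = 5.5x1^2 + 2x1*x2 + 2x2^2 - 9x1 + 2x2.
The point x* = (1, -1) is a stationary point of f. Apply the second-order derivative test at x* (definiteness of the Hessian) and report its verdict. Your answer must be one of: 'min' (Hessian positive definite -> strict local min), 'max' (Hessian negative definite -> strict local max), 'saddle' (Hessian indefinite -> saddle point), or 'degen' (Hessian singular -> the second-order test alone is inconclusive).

Compute the Hessian H = grad^2 f:
  H = [[11, 2], [2, 4]]
Verify stationarity: grad f(x*) = H x* + g = (0, 0).
Eigenvalues of H: 3.4689, 11.5311.
Both eigenvalues > 0, so H is positive definite -> x* is a strict local min.

min


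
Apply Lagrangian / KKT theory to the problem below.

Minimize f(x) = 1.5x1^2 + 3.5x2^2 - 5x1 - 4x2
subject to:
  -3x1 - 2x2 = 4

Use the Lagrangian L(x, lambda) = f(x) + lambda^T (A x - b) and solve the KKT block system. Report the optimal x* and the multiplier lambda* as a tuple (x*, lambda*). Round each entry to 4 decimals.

Form the Lagrangian:
  L(x, lambda) = (1/2) x^T Q x + c^T x + lambda^T (A x - b)
Stationarity (grad_x L = 0): Q x + c + A^T lambda = 0.
Primal feasibility: A x = b.

This gives the KKT block system:
  [ Q   A^T ] [ x     ]   [-c ]
  [ A    0  ] [ lambda ] = [ b ]

Solving the linear system:
  x*      = (-1.1733, -0.24)
  lambda* = (-2.84)
  f(x*)   = 9.0933

x* = (-1.1733, -0.24), lambda* = (-2.84)


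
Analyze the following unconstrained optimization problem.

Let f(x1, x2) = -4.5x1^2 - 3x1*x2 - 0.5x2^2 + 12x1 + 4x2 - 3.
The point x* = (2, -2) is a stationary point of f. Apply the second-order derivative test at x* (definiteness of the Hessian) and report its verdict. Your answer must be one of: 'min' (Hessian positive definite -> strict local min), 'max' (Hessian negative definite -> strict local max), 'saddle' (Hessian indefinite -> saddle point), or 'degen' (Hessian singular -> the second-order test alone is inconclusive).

Compute the Hessian H = grad^2 f:
  H = [[-9, -3], [-3, -1]]
Verify stationarity: grad f(x*) = H x* + g = (0, 0).
Eigenvalues of H: -10, 0.
H has a zero eigenvalue (singular; negative semidefinite but not definite), so H is neither positive definite, negative definite, nor indefinite. The second-order test alone is inconclusive -> degen.
(Indeed, f is constant along the null direction of H through x*, so x* is not a strict local extremum.)

degen


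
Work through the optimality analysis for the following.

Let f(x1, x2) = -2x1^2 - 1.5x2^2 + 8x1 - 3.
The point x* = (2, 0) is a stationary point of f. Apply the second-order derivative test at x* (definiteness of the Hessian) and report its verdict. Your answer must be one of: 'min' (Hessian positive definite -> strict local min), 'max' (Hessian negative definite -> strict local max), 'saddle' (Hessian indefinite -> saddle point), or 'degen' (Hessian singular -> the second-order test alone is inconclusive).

Compute the Hessian H = grad^2 f:
  H = [[-4, 0], [0, -3]]
Verify stationarity: grad f(x*) = H x* + g = (0, 0).
Eigenvalues of H: -4, -3.
Both eigenvalues < 0, so H is negative definite -> x* is a strict local max.

max


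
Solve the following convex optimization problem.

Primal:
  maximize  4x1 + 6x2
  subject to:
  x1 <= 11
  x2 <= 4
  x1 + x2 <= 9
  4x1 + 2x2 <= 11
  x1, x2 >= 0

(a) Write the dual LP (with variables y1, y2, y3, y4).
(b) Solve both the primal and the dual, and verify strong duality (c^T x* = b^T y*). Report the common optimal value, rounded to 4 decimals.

The standard primal-dual pair for 'max c^T x s.t. A x <= b, x >= 0' is:
  Dual:  min b^T y  s.t.  A^T y >= c,  y >= 0.

So the dual LP is:
  minimize  11y1 + 4y2 + 9y3 + 11y4
  subject to:
    y1 + y3 + 4y4 >= 4
    y2 + y3 + 2y4 >= 6
    y1, y2, y3, y4 >= 0

Solving the primal: x* = (0.75, 4).
  primal value c^T x* = 27.
Solving the dual: y* = (0, 4, 0, 1).
  dual value b^T y* = 27.
Strong duality: c^T x* = b^T y*. Confirmed.

27


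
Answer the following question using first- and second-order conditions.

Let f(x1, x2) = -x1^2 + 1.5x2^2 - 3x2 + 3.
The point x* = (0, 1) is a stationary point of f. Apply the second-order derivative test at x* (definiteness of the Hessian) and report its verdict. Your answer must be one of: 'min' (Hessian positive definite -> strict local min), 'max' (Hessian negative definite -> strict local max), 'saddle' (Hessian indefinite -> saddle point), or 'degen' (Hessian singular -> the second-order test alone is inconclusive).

Compute the Hessian H = grad^2 f:
  H = [[-2, 0], [0, 3]]
Verify stationarity: grad f(x*) = H x* + g = (0, 0).
Eigenvalues of H: -2, 3.
Eigenvalues have mixed signs, so H is indefinite -> x* is a saddle point.

saddle


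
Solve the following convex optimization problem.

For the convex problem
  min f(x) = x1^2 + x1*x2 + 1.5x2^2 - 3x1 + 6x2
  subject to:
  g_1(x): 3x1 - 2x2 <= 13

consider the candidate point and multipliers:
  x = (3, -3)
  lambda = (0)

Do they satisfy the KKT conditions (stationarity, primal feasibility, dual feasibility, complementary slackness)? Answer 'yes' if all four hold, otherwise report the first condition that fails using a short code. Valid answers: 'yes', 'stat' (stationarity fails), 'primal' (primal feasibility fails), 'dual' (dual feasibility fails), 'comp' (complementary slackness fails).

Gradient of f: grad f(x) = Q x + c = (0, 0)
Constraint values g_i(x) = a_i^T x - b_i:
  g_1((3, -3)) = 2
Stationarity residual: grad f(x) + sum_i lambda_i a_i = (0, 0)
  -> stationarity OK
Primal feasibility (all g_i <= 0): FAILS
Dual feasibility (all lambda_i >= 0): OK
Complementary slackness (lambda_i * g_i(x) = 0 for all i): OK

Verdict: the first failing condition is primal_feasibility -> primal.

primal


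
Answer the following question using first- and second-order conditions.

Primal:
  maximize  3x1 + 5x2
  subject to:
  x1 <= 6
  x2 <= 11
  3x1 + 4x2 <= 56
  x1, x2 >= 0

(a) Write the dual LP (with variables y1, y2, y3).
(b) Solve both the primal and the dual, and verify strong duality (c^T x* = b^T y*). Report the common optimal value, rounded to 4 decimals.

The standard primal-dual pair for 'max c^T x s.t. A x <= b, x >= 0' is:
  Dual:  min b^T y  s.t.  A^T y >= c,  y >= 0.

So the dual LP is:
  minimize  6y1 + 11y2 + 56y3
  subject to:
    y1 + 3y3 >= 3
    y2 + 4y3 >= 5
    y1, y2, y3 >= 0

Solving the primal: x* = (4, 11).
  primal value c^T x* = 67.
Solving the dual: y* = (0, 1, 1).
  dual value b^T y* = 67.
Strong duality: c^T x* = b^T y*. Confirmed.

67


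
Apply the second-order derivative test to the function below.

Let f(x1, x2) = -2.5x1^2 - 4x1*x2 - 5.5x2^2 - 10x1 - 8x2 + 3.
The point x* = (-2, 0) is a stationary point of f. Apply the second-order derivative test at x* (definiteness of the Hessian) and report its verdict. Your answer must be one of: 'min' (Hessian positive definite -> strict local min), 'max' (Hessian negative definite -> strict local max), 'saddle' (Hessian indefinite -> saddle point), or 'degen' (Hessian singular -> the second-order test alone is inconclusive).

Compute the Hessian H = grad^2 f:
  H = [[-5, -4], [-4, -11]]
Verify stationarity: grad f(x*) = H x* + g = (0, 0).
Eigenvalues of H: -13, -3.
Both eigenvalues < 0, so H is negative definite -> x* is a strict local max.

max


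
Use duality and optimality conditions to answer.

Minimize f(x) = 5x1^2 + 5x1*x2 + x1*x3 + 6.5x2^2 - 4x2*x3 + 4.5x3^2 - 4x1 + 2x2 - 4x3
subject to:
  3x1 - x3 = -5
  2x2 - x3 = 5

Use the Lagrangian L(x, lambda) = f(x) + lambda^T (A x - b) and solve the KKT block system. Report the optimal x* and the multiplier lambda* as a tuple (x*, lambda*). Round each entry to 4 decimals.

Form the Lagrangian:
  L(x, lambda) = (1/2) x^T Q x + c^T x + lambda^T (A x - b)
Stationarity (grad_x L = 0): Q x + c + A^T lambda = 0.
Primal feasibility: A x = b.

This gives the KKT block system:
  [ Q   A^T ] [ x     ]   [-c ]
  [ A    0  ] [ lambda ] = [ b ]

Solving the linear system:
  x*      = (-1.5154, 2.7268, 0.4537)
  lambda* = (1.6888, -14.0285)
  f(x*)   = 44.1437

x* = (-1.5154, 2.7268, 0.4537), lambda* = (1.6888, -14.0285)
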